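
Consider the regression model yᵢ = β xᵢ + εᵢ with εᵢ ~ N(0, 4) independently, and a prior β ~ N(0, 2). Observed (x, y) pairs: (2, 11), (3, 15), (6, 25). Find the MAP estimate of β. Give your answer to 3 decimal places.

β̂_MAP = 4.255

log p(β | y) = −Σ(yᵢ − βxᵢ)²/(2·4) − β²/(2·2) + const.
Setting the derivative to zero: Σxᵢ(yᵢ − βxᵢ)/4 − β/2 = 0, so β = Σxᵢyᵢ / (Σxᵢ² + σ²/τ²).
Σxᵢyᵢ = 2·11 + 3·15 + 6·25 = 217; Σxᵢ² = 49; σ²/τ² = 2.
β̂_MAP = 217 / (49 + 2) = 217/51 ≈ 4.255.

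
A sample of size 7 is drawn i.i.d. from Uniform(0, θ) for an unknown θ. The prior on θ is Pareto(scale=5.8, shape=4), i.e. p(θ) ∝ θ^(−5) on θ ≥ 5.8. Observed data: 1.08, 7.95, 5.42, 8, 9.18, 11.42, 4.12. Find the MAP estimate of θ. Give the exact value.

The Uniform(0, θ) likelihood is θ^(−n) for θ ≥ max(xᵢ), zero otherwise. Here max(xᵢ) = 11.42.
Posterior ∝ θ^(−5) · θ^(−7) = θ^(−12) on θ ≥ max(5.8, 11.42) = 11.42.
This density is strictly decreasing in θ, so the posterior mode lies at the lower boundary of the support.

θ̂_MAP = 11.42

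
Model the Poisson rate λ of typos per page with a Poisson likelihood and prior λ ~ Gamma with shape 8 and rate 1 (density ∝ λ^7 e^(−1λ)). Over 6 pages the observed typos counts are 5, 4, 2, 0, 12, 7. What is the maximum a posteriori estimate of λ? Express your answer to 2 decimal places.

λ̂_MAP = 5.29

Σxᵢ = 5+4+2+0+12+7 = 30, with n = 6.
Posterior ∝ λ^7e^(−1λ) · λ^30e^(−6λ) = λ^37e^(−7λ), i.e. Gamma(shape=38, rate=7).
The mode of a Gamma(a, b) with a ≥ 1 (shape–rate) is (a−1)/b = 37/7 ≈ 5.29.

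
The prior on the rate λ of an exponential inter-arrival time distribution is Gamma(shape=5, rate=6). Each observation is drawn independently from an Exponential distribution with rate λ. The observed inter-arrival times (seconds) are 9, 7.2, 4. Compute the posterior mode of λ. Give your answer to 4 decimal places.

λ̂_MAP = 0.2672

The Exponential(rate=λ) likelihood is ∝ λ^n e^(−λΣtᵢ). Here n = 3 and Σtᵢ = 9 + 7.2 + 4 = 20.2.
Posterior ∝ λ^4e^(−6λ) · λ^3e^(−20.2λ) = λ^7e^(−26.2λ), i.e. Gamma(8, 26.2).
Mode = (a−1)/b = 7/26.2 ≈ 0.2672.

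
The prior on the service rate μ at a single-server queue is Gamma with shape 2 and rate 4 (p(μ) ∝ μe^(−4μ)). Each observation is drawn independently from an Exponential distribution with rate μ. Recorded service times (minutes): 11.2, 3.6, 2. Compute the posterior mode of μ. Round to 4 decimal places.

μ̂_MAP = 0.1923

The Exponential(rate=μ) likelihood is ∝ μ^n e^(−μΣtᵢ). Here n = 3 and Σtᵢ = 11.2 + 3.6 + 2 = 16.8.
Posterior ∝ μe^(−4μ) · μ^3e^(−16.8μ) = μ^4e^(−20.8μ), i.e. Gamma(5, 20.8).
Mode = (a−1)/b = 4/20.8 ≈ 0.1923.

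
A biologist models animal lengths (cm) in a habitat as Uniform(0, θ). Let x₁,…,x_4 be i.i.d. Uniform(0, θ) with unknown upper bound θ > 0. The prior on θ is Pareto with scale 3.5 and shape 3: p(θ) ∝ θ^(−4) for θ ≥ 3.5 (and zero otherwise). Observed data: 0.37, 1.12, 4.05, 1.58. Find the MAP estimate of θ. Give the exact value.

The Uniform(0, θ) likelihood is θ^(−n) for θ ≥ max(xᵢ), zero otherwise. Here max(xᵢ) = 4.05.
Posterior ∝ θ^(−4) · θ^(−4) = θ^(−8) on θ ≥ max(3.5, 4.05) = 4.05.
This density is strictly decreasing in θ, so the posterior mode lies at the lower boundary of the support.

θ̂_MAP = 4.05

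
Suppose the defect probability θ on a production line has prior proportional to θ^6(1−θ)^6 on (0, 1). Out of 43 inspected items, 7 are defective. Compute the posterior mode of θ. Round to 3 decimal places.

θ̂_MAP = 0.236

The prior density ∝ θ^6(1−θ)^6 is the kernel of Beta(7, 7).
Data: 7 successes in 43 trials. The binomial likelihood contributes θ^7(1−θ)^36, so the posterior is Beta(7+7, 7+36) = Beta(14, 43).
For Beta(a, b) with a, b > 1 the mode is (a−1)/(a+b−2) = 13/55 ≈ 0.236.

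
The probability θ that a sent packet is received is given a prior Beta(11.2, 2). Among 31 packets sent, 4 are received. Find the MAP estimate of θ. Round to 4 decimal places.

Prior: Beta(11.2, 2).
Data: 4 successes in 31 trials. The binomial likelihood contributes θ^4(1−θ)^27, so the posterior is Beta(11.2+4, 2+27) = Beta(15.2, 29).
For Beta(a, b) with a, b > 1 the mode is (a−1)/(a+b−2) = 14.2/42.2 ≈ 0.3365.

θ̂_MAP = 0.3365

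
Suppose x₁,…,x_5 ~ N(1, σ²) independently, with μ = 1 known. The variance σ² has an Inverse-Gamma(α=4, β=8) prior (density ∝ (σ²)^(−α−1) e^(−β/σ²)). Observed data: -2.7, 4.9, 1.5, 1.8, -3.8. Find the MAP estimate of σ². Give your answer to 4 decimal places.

σ̂²_MAP = 4.5887

Sum of squared deviations about the known mean: SS = (-2.7−1)² + (4.9−1)² + (1.5−1)² + (1.8−1)² + (-3.8−1)² = 52.83.
The Normal likelihood contributes (σ²)^(−n/2) exp(−SS/(2σ²)), so the posterior is Inverse-Gamma(α + n/2, β + SS/2) = Inverse-Gamma(6.5, 34.415).
The mode of Inverse-Gamma(a, b) is b/(a+1) = 34.415/7.5 ≈ 4.5887.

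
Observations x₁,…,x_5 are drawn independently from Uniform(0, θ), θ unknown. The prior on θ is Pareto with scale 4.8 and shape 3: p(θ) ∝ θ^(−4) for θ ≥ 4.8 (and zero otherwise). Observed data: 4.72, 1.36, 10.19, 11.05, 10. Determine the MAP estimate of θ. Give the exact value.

The Uniform(0, θ) likelihood is θ^(−n) for θ ≥ max(xᵢ), zero otherwise. Here max(xᵢ) = 11.05.
Posterior ∝ θ^(−4) · θ^(−5) = θ^(−9) on θ ≥ max(4.8, 11.05) = 11.05.
This density is strictly decreasing in θ, so the posterior mode lies at the lower boundary of the support.

θ̂_MAP = 11.05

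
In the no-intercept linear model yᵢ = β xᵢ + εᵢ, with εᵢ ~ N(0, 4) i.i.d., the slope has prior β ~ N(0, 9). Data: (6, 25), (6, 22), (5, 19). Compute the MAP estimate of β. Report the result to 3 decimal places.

β̂_MAP = 3.869

log p(β | y) = −Σ(yᵢ − βxᵢ)²/(2·4) − β²/(2·9) + const.
Setting the derivative to zero: Σxᵢ(yᵢ − βxᵢ)/4 − β/9 = 0, so β = Σxᵢyᵢ / (Σxᵢ² + σ²/τ²).
Σxᵢyᵢ = 6·25 + 6·22 + 5·19 = 377; Σxᵢ² = 97; σ²/τ² = 4/9.
β̂_MAP = 377 / (97 + 4/9) = 377/(877/9) = 3393/877 ≈ 3.869.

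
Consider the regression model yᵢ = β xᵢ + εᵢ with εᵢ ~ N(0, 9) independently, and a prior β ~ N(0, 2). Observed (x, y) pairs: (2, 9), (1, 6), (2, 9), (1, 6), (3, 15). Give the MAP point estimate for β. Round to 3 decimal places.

log p(β | y) = −Σ(yᵢ − βxᵢ)²/(2·9) − β²/(2·2) + const.
Setting the derivative to zero: Σxᵢ(yᵢ − βxᵢ)/9 − β/2 = 0, so β = Σxᵢyᵢ / (Σxᵢ² + σ²/τ²).
Σxᵢyᵢ = 2·9 + 1·6 + 2·9 + 1·6 + 3·15 = 93; Σxᵢ² = 19; σ²/τ² = 4.5.
β̂_MAP = 93 / (19 + 4.5) = 93/23.5 ≈ 3.957.

β̂_MAP = 3.957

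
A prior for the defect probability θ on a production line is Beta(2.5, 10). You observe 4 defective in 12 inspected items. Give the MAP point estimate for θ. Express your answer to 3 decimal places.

θ̂_MAP = 0.244

Prior: Beta(2.5, 10).
Data: 4 successes in 12 trials. The binomial likelihood contributes θ^4(1−θ)^8, so the posterior is Beta(2.5+4, 10+8) = Beta(6.5, 18).
For Beta(a, b) with a, b > 1 the mode is (a−1)/(a+b−2) = 5.5/22.5 ≈ 0.244.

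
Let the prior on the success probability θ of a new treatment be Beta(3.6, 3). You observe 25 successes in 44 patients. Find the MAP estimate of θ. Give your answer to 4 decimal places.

Prior: Beta(3.6, 3).
Data: 25 successes in 44 trials. The binomial likelihood contributes θ^25(1−θ)^19, so the posterior is Beta(3.6+25, 3+19) = Beta(28.6, 22).
For Beta(a, b) with a, b > 1 the mode is (a−1)/(a+b−2) = 27.6/48.6 ≈ 0.5679.

θ̂_MAP = 0.5679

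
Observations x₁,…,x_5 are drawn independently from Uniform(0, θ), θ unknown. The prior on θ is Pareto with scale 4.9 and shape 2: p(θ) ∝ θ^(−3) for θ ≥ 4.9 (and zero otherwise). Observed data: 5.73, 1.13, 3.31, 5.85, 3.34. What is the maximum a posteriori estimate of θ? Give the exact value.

θ̂_MAP = 5.85

The Uniform(0, θ) likelihood is θ^(−n) for θ ≥ max(xᵢ), zero otherwise. Here max(xᵢ) = 5.85.
Posterior ∝ θ^(−3) · θ^(−5) = θ^(−8) on θ ≥ max(4.9, 5.85) = 5.85.
This density is strictly decreasing in θ, so the posterior mode lies at the lower boundary of the support.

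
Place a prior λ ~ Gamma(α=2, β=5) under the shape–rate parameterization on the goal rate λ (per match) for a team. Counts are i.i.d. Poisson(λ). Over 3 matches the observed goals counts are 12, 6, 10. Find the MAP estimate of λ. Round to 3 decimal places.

Σxᵢ = 12+6+10 = 28, with n = 3.
Posterior ∝ λe^(−5λ) · λ^28e^(−3λ) = λ^29e^(−8λ), i.e. Gamma(shape=30, rate=8).
The mode of a Gamma(a, b) with a ≥ 1 (shape–rate) is (a−1)/b = 29/8 ≈ 3.625.

λ̂_MAP = 3.625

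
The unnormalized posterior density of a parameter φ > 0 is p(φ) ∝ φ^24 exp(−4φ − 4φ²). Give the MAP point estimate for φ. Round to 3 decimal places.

φ̂_MAP = 1.500

ℓ'(φ) = 24/φ − 4 − 8φ. Setting this to zero and multiplying by φ: 8φ² + 4φ − 24 = 0.
φ = (−4 + √(4² + 4·8·24)) / (2·8) = (−4 + √784) / 16 = (−4 + 28)/16 = 3/2.
ℓ''(φ) = −24/φ² − 8 < 0, confirming a maximum.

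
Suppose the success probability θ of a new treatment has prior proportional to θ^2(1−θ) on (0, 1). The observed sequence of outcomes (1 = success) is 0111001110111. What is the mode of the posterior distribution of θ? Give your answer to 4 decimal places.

The prior density ∝ θ^2(1−θ)^1 is the kernel of Beta(3, 2).
Data: 9 successes in 13 trials (from the sequence). The binomial likelihood contributes θ^9(1−θ)^4, so the posterior is Beta(3+9, 2+4) = Beta(12, 6).
For Beta(a, b) with a, b > 1 the mode is (a−1)/(a+b−2) = 11/16 ≈ 0.6875.

θ̂_MAP = 0.6875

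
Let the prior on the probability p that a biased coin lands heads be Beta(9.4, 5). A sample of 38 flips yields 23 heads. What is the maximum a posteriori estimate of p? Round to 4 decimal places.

Prior: Beta(9.4, 5).
Data: 23 successes in 38 trials. The binomial likelihood contributes p^23(1−p)^15, so the posterior is Beta(9.4+23, 5+15) = Beta(32.4, 20).
For Beta(a, b) with a, b > 1 the mode is (a−1)/(a+b−2) = 31.4/50.4 ≈ 0.6230.

p̂_MAP = 0.6230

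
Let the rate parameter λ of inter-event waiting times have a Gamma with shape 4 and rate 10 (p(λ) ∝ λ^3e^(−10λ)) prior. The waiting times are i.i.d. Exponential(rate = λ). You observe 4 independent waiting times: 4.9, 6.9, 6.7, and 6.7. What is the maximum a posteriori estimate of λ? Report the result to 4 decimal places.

λ̂_MAP = 0.1989

The Exponential(rate=λ) likelihood is ∝ λ^n e^(−λΣtᵢ). Here n = 4 and Σtᵢ = 4.9 + 6.9 + 6.7 + 6.7 = 25.2.
Posterior ∝ λ^3e^(−10λ) · λ^4e^(−25.2λ) = λ^7e^(−35.2λ), i.e. Gamma(8, 35.2).
Mode = (a−1)/b = 7/35.2 ≈ 0.1989.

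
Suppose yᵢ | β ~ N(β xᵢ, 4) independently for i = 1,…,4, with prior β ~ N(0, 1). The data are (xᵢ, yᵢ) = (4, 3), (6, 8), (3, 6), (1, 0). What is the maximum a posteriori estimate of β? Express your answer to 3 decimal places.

β̂_MAP = 1.182

log p(β | y) = −Σ(yᵢ − βxᵢ)²/(2·4) − β²/(2·1) + const.
Setting the derivative to zero: Σxᵢ(yᵢ − βxᵢ)/4 − β/1 = 0, so β = Σxᵢyᵢ / (Σxᵢ² + σ²/τ²).
Σxᵢyᵢ = 4·3 + 6·8 + 3·6 + 1·0 = 78; Σxᵢ² = 62; σ²/τ² = 4.
β̂_MAP = 78 / (62 + 4) = 78/66 ≈ 1.182.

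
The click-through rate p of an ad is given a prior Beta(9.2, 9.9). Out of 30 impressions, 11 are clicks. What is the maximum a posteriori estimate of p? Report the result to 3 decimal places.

Prior: Beta(9.2, 9.9).
Data: 11 successes in 30 trials. The binomial likelihood contributes p^11(1−p)^19, so the posterior is Beta(9.2+11, 9.9+19) = Beta(20.2, 28.9).
For Beta(a, b) with a, b > 1 the mode is (a−1)/(a+b−2) = 19.2/47.1 ≈ 0.408.

p̂_MAP = 0.408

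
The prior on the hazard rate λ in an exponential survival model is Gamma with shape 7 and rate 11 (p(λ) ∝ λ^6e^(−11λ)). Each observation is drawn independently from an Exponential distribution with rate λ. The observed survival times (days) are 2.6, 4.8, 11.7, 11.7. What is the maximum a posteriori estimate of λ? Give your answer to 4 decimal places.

λ̂_MAP = 0.2392

The Exponential(rate=λ) likelihood is ∝ λ^n e^(−λΣtᵢ). Here n = 4 and Σtᵢ = 2.6 + 4.8 + 11.7 + 11.7 = 30.8.
Posterior ∝ λ^6e^(−11λ) · λ^4e^(−30.8λ) = λ^10e^(−41.8λ), i.e. Gamma(11, 41.8).
Mode = (a−1)/b = 10/41.8 ≈ 0.2392.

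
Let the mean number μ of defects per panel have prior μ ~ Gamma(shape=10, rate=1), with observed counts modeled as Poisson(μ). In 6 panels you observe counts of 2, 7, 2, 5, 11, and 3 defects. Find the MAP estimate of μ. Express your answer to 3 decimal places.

μ̂_MAP = 5.571

Σxᵢ = 2+7+2+5+11+3 = 30, with n = 6.
Posterior ∝ μ^9e^(−1μ) · μ^30e^(−6μ) = μ^39e^(−7μ), i.e. Gamma(shape=40, rate=7).
The mode of a Gamma(a, b) with a ≥ 1 (shape–rate) is (a−1)/b = 39/7 ≈ 5.571.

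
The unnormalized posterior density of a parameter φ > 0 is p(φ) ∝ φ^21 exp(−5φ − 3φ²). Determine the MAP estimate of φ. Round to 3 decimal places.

ℓ'(φ) = 21/φ − 5 − 6φ. Setting this to zero and multiplying by φ: 6φ² + 5φ − 21 = 0.
φ = (−5 + √(5² + 4·6·21)) / (2·6) = (−5 + √529) / 12 = (−5 + 23)/12 = 3/2.
ℓ''(φ) = −21/φ² − 6 < 0, confirming a maximum.

φ̂_MAP = 1.500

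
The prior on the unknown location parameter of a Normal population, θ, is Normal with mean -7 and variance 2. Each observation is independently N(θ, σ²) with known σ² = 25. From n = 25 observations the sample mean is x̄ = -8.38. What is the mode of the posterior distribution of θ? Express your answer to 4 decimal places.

θ̂_MAP = -7.9200

n = 25, x̄ = -8.38.
For a Normal prior and Normal likelihood with known variance, the posterior is Normal; its mode equals its mean, the precision-weighted average.
Prior precision 1/σ₀² = 1/2 = 0.5; data precision n/σ² = 25/25 = 1.
θ̂ = (0.5·(-7) + 1·(-8.38)) / (0.5 + 1) = (-11.88)/1.5 = -7.9200.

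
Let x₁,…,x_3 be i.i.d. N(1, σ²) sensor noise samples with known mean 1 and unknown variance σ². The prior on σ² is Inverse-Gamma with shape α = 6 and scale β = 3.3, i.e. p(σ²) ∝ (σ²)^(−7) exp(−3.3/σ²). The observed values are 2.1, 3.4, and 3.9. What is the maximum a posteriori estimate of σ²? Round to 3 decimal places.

σ̂²_MAP = 1.293

Sum of squared deviations about the known mean: SS = (2.1−1)² + (3.4−1)² + (3.9−1)² = 15.38.
The Normal likelihood contributes (σ²)^(−n/2) exp(−SS/(2σ²)), so the posterior is Inverse-Gamma(α + n/2, β + SS/2) = Inverse-Gamma(7.5, 10.99).
The mode of Inverse-Gamma(a, b) is b/(a+1) = 10.99/8.5 ≈ 1.293.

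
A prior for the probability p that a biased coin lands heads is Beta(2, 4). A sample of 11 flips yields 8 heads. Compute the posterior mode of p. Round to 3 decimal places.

p̂_MAP = 0.600

Prior: Beta(2, 4).
Data: 8 successes in 11 trials. The binomial likelihood contributes p^8(1−p)^3, so the posterior is Beta(2+8, 4+3) = Beta(10, 7).
For Beta(a, b) with a, b > 1 the mode is (a−1)/(a+b−2) = 9/15 ≈ 0.600.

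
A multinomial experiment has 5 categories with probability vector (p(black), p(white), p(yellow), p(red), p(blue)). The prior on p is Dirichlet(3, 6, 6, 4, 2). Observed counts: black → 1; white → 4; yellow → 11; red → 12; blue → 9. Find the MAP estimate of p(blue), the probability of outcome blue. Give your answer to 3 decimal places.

The posterior is Dirichlet(αᵢ + nᵢ) = Dirichlet(4, 10, 17, 16, 11).
For a Dirichlet(a₁,…,a_K) with all aᵢ > 1, the mode has j-th component (aⱼ − 1)/(Σaᵢ − K).
Here Σaᵢ = 58 and K = 5, so p(blue) = (11 − 1)/(58 − 5) = 10/53 ≈ 0.189.

MAP estimate of p(blue) = 0.189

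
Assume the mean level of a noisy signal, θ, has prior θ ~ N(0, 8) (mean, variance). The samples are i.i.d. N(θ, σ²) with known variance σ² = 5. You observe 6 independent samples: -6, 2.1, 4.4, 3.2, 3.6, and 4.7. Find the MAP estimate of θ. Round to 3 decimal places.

θ̂_MAP = 1.811

n = 6; x̄ = ((-6) + 2.1 + 4.4 + 3.2 + 3.6 + 4.7)/6 = 12/6 = 2.
For a Normal prior and Normal likelihood with known variance, the posterior is Normal; its mode equals its mean, the precision-weighted average.
Prior precision 1/σ₀² = 1/8 = 0.125; data precision n/σ² = 6/5 = 1.2.
θ̂ = (0.125·0 + 1.2·2) / (0.125 + 1.2) = 2.4/1.325 = 96/53 ≈ 1.811.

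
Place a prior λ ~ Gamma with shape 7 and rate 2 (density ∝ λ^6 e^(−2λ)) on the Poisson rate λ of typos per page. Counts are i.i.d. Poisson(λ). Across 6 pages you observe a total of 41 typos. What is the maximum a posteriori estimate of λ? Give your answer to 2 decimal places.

Σxᵢ = 41, n = 6.
Posterior ∝ λ^6e^(−2λ) · λ^41e^(−6λ) = λ^47e^(−8λ), i.e. Gamma(shape=48, rate=8).
The mode of a Gamma(a, b) with a ≥ 1 (shape–rate) is (a−1)/b = 47/8 ≈ 5.88.

λ̂_MAP = 5.88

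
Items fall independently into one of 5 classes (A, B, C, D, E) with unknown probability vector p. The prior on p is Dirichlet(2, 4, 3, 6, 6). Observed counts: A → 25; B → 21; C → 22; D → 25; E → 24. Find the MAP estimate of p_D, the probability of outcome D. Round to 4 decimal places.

The posterior is Dirichlet(αᵢ + nᵢ) = Dirichlet(27, 25, 25, 31, 30).
For a Dirichlet(a₁,…,a_K) with all aᵢ > 1, the mode has j-th component (aⱼ − 1)/(Σaᵢ − K).
Here Σaᵢ = 138 and K = 5, so p_D = (31 − 1)/(138 − 5) = 30/133 ≈ 0.2256.

MAP estimate of p_D = 0.2256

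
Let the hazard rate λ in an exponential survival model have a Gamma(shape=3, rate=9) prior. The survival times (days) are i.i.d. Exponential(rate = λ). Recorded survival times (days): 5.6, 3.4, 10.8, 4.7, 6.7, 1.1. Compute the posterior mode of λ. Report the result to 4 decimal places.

λ̂_MAP = 0.1937

The Exponential(rate=λ) likelihood is ∝ λ^n e^(−λΣtᵢ). Here n = 6 and Σtᵢ = 5.6 + 3.4 + 10.8 + 4.7 + 6.7 + 1.1 = 32.3.
Posterior ∝ λ^2e^(−9λ) · λ^6e^(−32.3λ) = λ^8e^(−41.3λ), i.e. Gamma(9, 41.3).
Mode = (a−1)/b = 8/41.3 ≈ 0.1937.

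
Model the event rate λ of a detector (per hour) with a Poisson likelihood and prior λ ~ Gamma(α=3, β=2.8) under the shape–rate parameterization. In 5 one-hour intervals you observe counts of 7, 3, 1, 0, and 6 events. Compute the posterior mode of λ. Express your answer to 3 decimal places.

Σxᵢ = 7+3+1+0+6 = 17, with n = 5.
Posterior ∝ λ^2e^(−2.8λ) · λ^17e^(−5λ) = λ^19e^(−7.8λ), i.e. Gamma(shape=20, rate=7.8).
The mode of a Gamma(a, b) with a ≥ 1 (shape–rate) is (a−1)/b = 19/7.8 ≈ 2.436.

λ̂_MAP = 2.436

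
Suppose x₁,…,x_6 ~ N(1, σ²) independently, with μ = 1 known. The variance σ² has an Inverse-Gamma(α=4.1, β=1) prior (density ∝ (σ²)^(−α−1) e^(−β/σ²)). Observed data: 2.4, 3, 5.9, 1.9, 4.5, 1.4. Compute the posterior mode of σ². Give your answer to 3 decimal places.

Sum of squared deviations about the known mean: SS = (2.4−1)² + (3−1)² + (5.9−1)² + (1.9−1)² + (4.5−1)² + (1.4−1)² = 43.19.
The Normal likelihood contributes (σ²)^(−n/2) exp(−SS/(2σ²)), so the posterior is Inverse-Gamma(α + n/2, β + SS/2) = Inverse-Gamma(7.1, 22.595).
The mode of Inverse-Gamma(a, b) is b/(a+1) = 22.595/8.1 ≈ 2.790.

σ̂²_MAP = 2.790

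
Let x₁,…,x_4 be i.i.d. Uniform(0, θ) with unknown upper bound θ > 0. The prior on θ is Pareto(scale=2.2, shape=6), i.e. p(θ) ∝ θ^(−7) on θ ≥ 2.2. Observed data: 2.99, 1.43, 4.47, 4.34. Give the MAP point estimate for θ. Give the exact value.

The Uniform(0, θ) likelihood is θ^(−n) for θ ≥ max(xᵢ), zero otherwise. Here max(xᵢ) = 4.47.
Posterior ∝ θ^(−7) · θ^(−4) = θ^(−11) on θ ≥ max(2.2, 4.47) = 4.47.
This density is strictly decreasing in θ, so the posterior mode lies at the lower boundary of the support.

θ̂_MAP = 4.47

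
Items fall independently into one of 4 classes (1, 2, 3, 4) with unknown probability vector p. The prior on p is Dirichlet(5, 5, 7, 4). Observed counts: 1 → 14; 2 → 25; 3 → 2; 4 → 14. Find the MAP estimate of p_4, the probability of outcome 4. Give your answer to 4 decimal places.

MAP estimate: 0.2361

The posterior is Dirichlet(αᵢ + nᵢ) = Dirichlet(19, 30, 9, 18).
For a Dirichlet(a₁,…,a_K) with all aᵢ > 1, the mode has j-th component (aⱼ − 1)/(Σaᵢ − K).
Here Σaᵢ = 76 and K = 4, so p_4 = (18 − 1)/(76 − 4) = 17/72 ≈ 0.2361.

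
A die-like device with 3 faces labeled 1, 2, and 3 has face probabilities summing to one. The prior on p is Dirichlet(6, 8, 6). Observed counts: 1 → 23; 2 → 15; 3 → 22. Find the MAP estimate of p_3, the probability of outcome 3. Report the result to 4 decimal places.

The posterior is Dirichlet(αᵢ + nᵢ) = Dirichlet(29, 23, 28).
For a Dirichlet(a₁,…,a_K) with all aᵢ > 1, the mode has j-th component (aⱼ − 1)/(Σaᵢ − K).
Here Σaᵢ = 80 and K = 3, so p_3 = (28 − 1)/(80 − 3) = 27/77 ≈ 0.3506.

MAP estimate: 0.3506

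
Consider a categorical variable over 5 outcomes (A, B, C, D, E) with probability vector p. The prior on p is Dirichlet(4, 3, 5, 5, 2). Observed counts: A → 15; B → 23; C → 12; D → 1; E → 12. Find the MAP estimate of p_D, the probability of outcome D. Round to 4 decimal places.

The posterior is Dirichlet(αᵢ + nᵢ) = Dirichlet(19, 26, 17, 6, 14).
For a Dirichlet(a₁,…,a_K) with all aᵢ > 1, the mode has j-th component (aⱼ − 1)/(Σaᵢ − K).
Here Σaᵢ = 82 and K = 5, so p_D = (6 − 1)/(82 − 5) = 5/77 ≈ 0.0649.

MAP estimate of p_D = 0.0649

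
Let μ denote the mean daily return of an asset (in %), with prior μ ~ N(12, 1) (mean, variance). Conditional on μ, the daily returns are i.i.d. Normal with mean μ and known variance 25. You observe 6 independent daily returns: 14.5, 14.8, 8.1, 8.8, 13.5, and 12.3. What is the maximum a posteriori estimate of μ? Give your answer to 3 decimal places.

n = 6; x̄ = (14.5 + 14.8 + 8.1 + 8.8 + 13.5 + 12.3)/6 = 72/6 = 12.
For a Normal prior and Normal likelihood with known variance, the posterior is Normal; its mode equals its mean, the precision-weighted average.
Prior precision 1/σ₀² = 1/1 = 1; data precision n/σ² = 6/25 = 0.24.
μ̂ = (1·12 + 0.24·12) / (1 + 0.24) = 14.88/1.24 = 12.000.

μ̂_MAP = 12.000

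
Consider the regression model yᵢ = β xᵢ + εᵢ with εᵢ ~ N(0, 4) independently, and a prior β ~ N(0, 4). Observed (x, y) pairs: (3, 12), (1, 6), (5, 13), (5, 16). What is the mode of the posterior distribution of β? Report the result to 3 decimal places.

log p(β | y) = −Σ(yᵢ − βxᵢ)²/(2·4) − β²/(2·4) + const.
Setting the derivative to zero: Σxᵢ(yᵢ − βxᵢ)/4 − β/4 = 0, so β = Σxᵢyᵢ / (Σxᵢ² + σ²/τ²).
Σxᵢyᵢ = 3·12 + 1·6 + 5·13 + 5·16 = 187; Σxᵢ² = 60; σ²/τ² = 1.
β̂_MAP = 187 / (60 + 1) = 187/61 ≈ 3.066.

β̂_MAP = 3.066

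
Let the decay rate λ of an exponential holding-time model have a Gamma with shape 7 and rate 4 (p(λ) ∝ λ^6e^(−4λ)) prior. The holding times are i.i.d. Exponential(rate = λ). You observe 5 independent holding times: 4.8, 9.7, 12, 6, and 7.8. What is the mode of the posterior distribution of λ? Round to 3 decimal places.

The Exponential(rate=λ) likelihood is ∝ λ^n e^(−λΣtᵢ). Here n = 5 and Σtᵢ = 4.8 + 9.7 + 12 + 6 + 7.8 = 40.3.
Posterior ∝ λ^6e^(−4λ) · λ^5e^(−40.3λ) = λ^11e^(−44.3λ), i.e. Gamma(12, 44.3).
Mode = (a−1)/b = 11/44.3 ≈ 0.248.

λ̂_MAP = 0.248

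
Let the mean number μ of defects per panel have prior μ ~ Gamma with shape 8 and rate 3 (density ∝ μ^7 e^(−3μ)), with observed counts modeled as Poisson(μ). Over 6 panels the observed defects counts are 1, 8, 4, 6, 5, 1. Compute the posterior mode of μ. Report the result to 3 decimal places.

Σxᵢ = 1+8+4+6+5+1 = 25, with n = 6.
Posterior ∝ μ^7e^(−3μ) · μ^25e^(−6μ) = μ^32e^(−9μ), i.e. Gamma(shape=33, rate=9).
The mode of a Gamma(a, b) with a ≥ 1 (shape–rate) is (a−1)/b = 32/9 ≈ 3.556.

μ̂_MAP = 3.556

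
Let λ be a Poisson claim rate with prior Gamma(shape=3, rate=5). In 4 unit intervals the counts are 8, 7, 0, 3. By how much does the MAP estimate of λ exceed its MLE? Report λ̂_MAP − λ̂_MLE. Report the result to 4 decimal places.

Σxᵢ = 18. Posterior is Gamma(21, 9); MAP = (21−1)/9 = 20/9 ≈ 2.22222.
MLE = x̄ = 18/4 ≈ 4.50000.
Difference = 20/9 − 18/4 = -41/18 ≈ -2.2778.

MAP − MLE = -2.2778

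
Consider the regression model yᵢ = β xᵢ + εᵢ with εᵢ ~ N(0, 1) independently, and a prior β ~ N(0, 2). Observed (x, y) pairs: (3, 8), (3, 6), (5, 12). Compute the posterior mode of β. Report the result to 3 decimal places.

log p(β | y) = −Σ(yᵢ − βxᵢ)²/(2·1) − β²/(2·2) + const.
Setting the derivative to zero: Σxᵢ(yᵢ − βxᵢ)/1 − β/2 = 0, so β = Σxᵢyᵢ / (Σxᵢ² + σ²/τ²).
Σxᵢyᵢ = 3·8 + 3·6 + 5·12 = 102; Σxᵢ² = 43; σ²/τ² = 0.5.
β̂_MAP = 102 / (43 + 0.5) = 102/43.5 ≈ 2.345.

β̂_MAP = 2.345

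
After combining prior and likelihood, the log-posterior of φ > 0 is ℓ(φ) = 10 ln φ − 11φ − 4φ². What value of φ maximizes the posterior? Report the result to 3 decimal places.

ℓ'(φ) = 10/φ − 11 − 8φ. Setting this to zero and multiplying by φ: 8φ² + 11φ − 10 = 0.
φ = (−11 + √(11² + 4·8·10)) / (2·8) = (−11 + √441) / 16 = (−11 + 21)/16 = 5/8.
ℓ''(φ) = −10/φ² − 8 < 0, confirming a maximum.

φ̂_MAP = 0.625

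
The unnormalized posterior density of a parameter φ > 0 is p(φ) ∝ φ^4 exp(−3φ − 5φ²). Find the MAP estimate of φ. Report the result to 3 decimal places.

ℓ'(φ) = 4/φ − 3 − 10φ. Setting this to zero and multiplying by φ: 10φ² + 3φ − 4 = 0.
φ = (−3 + √(3² + 4·10·4)) / (2·10) = (−3 + √169) / 20 = (−3 + 13)/20 = 1/2.
ℓ''(φ) = −4/φ² − 10 < 0, confirming a maximum.

φ̂_MAP = 0.500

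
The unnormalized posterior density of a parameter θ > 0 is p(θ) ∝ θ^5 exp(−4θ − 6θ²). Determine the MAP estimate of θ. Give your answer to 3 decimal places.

ℓ'(θ) = 5/θ − 4 − 12θ. Setting this to zero and multiplying by θ: 12θ² + 4θ − 5 = 0.
θ = (−4 + √(4² + 4·12·5)) / (2·12) = (−4 + √256) / 24 = (−4 + 16)/24 = 1/2.
ℓ''(θ) = −5/θ² − 12 < 0, confirming a maximum.

θ̂_MAP = 0.500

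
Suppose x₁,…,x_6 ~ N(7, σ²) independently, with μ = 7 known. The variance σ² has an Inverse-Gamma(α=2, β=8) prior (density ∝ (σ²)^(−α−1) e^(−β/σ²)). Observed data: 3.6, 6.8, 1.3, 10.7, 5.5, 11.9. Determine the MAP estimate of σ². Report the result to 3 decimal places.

σ̂²_MAP = 8.337

Sum of squared deviations about the known mean: SS = (3.6−7)² + (6.8−7)² + (1.3−7)² + (10.7−7)² + (5.5−7)² + (11.9−7)² = 84.04.
The Normal likelihood contributes (σ²)^(−n/2) exp(−SS/(2σ²)), so the posterior is Inverse-Gamma(α + n/2, β + SS/2) = Inverse-Gamma(5, 50.02).
The mode of Inverse-Gamma(a, b) is b/(a+1) = 50.02/6 ≈ 8.337.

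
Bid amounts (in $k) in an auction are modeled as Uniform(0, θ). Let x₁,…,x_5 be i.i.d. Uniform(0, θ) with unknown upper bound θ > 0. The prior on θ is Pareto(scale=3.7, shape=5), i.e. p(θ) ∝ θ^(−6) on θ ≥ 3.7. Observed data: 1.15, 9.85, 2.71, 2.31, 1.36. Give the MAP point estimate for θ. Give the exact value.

θ̂_MAP = 9.85

The Uniform(0, θ) likelihood is θ^(−n) for θ ≥ max(xᵢ), zero otherwise. Here max(xᵢ) = 9.85.
Posterior ∝ θ^(−6) · θ^(−5) = θ^(−11) on θ ≥ max(3.7, 9.85) = 9.85.
This density is strictly decreasing in θ, so the posterior mode lies at the lower boundary of the support.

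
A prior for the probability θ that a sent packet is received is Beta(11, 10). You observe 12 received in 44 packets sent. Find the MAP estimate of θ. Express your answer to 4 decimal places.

θ̂_MAP = 0.3492

Prior: Beta(11, 10).
Data: 12 successes in 44 trials. The binomial likelihood contributes θ^12(1−θ)^32, so the posterior is Beta(11+12, 10+32) = Beta(23, 42).
For Beta(a, b) with a, b > 1 the mode is (a−1)/(a+b−2) = 22/63 ≈ 0.3492.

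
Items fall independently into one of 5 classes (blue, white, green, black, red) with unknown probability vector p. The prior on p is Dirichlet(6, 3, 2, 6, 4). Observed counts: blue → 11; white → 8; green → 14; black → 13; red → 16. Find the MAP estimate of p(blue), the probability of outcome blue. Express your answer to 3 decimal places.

MAP estimate of p(blue) = 0.205

The posterior is Dirichlet(αᵢ + nᵢ) = Dirichlet(17, 11, 16, 19, 20).
For a Dirichlet(a₁,…,a_K) with all aᵢ > 1, the mode has j-th component (aⱼ − 1)/(Σaᵢ − K).
Here Σaᵢ = 83 and K = 5, so p(blue) = (17 − 1)/(83 − 5) = 16/78 ≈ 0.205.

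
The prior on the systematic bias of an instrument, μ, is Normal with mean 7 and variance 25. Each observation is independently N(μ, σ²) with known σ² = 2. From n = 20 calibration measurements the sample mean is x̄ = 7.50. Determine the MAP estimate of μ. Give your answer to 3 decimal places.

μ̂_MAP = 7.498

n = 20, x̄ = 7.50.
For a Normal prior and Normal likelihood with known variance, the posterior is Normal; its mode equals its mean, the precision-weighted average.
Prior precision 1/σ₀² = 1/25 = 0.04; data precision n/σ² = 20/2 = 10.
μ̂ = (0.04·7 + 10·7.5) / (0.04 + 10) = 75.28/10.04 = 1882/251 ≈ 7.498.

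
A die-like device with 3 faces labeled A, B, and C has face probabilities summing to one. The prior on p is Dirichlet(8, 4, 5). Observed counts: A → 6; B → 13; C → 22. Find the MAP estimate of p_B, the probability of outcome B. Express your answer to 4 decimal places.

The posterior is Dirichlet(αᵢ + nᵢ) = Dirichlet(14, 17, 27).
For a Dirichlet(a₁,…,a_K) with all aᵢ > 1, the mode has j-th component (aⱼ − 1)/(Σaᵢ − K).
Here Σaᵢ = 58 and K = 3, so p_B = (17 − 1)/(58 − 3) = 16/55 ≈ 0.2909.

MAP estimate of p_B = 0.2909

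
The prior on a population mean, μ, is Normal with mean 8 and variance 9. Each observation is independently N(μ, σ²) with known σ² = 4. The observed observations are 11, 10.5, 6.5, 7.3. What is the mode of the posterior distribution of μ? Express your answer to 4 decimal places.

n = 4; x̄ = (11 + 10.5 + 6.5 + 7.3)/4 = 35.3/4 = 8.825.
For a Normal prior and Normal likelihood with known variance, the posterior is Normal; its mode equals its mean, the precision-weighted average.
Prior precision 1/σ₀² = 1/9; data precision n/σ² = 4/4 = 1.
μ̂ = ((1/9)·8 + 1·8.825) / (1/9 + 1) = (3497/360)/(10/9) = 8.7425.

μ̂_MAP = 8.7425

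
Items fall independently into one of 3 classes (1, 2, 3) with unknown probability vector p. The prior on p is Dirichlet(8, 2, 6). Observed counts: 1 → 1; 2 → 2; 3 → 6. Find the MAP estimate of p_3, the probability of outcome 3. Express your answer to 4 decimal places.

The posterior is Dirichlet(αᵢ + nᵢ) = Dirichlet(9, 4, 12).
For a Dirichlet(a₁,…,a_K) with all aᵢ > 1, the mode has j-th component (aⱼ − 1)/(Σaᵢ − K).
Here Σaᵢ = 25 and K = 3, so p_3 = (12 − 1)/(25 − 3) = 11/22 ≈ 0.5000.

MAP estimate: 0.5000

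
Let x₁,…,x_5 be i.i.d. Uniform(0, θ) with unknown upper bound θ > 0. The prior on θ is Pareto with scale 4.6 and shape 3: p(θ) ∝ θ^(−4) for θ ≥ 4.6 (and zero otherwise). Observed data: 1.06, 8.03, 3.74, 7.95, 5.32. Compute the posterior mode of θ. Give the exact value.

θ̂_MAP = 8.03

The Uniform(0, θ) likelihood is θ^(−n) for θ ≥ max(xᵢ), zero otherwise. Here max(xᵢ) = 8.03.
Posterior ∝ θ^(−4) · θ^(−5) = θ^(−9) on θ ≥ max(4.6, 8.03) = 8.03.
This density is strictly decreasing in θ, so the posterior mode lies at the lower boundary of the support.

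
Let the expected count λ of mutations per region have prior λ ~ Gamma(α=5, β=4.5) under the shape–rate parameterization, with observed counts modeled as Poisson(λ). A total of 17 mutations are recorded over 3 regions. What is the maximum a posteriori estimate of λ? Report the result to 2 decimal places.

λ̂_MAP = 2.80

Σxᵢ = 17, n = 3.
Posterior ∝ λ^4e^(−4.5λ) · λ^17e^(−3λ) = λ^21e^(−7.5λ), i.e. Gamma(shape=22, rate=7.5).
The mode of a Gamma(a, b) with a ≥ 1 (shape–rate) is (a−1)/b = 21/7.5 ≈ 2.80.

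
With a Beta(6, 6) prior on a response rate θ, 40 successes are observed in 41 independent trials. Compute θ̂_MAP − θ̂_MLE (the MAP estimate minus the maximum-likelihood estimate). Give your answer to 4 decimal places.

MAP − MLE = -0.0933

Posterior is Beta(46, 7); MAP = (46−1)/(53−2) = 45/51 ≈ 0.88235.
MLE ignores the prior: θ̂_MLE = k/n = 40/41 ≈ 0.97561.
Difference = 45/51 − 40/41 = -65/697 ≈ -0.0933.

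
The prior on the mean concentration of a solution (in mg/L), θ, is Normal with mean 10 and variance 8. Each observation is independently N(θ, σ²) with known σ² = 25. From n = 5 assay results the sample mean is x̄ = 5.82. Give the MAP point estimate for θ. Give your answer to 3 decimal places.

θ̂_MAP = 7.428

n = 5, x̄ = 5.82.
For a Normal prior and Normal likelihood with known variance, the posterior is Normal; its mode equals its mean, the precision-weighted average.
Prior precision 1/σ₀² = 1/8 = 0.125; data precision n/σ² = 5/25 = 0.2.
θ̂ = (0.125·10 + 0.2·5.82) / (0.125 + 0.2) = 2.414/0.325 = 2414/325 ≈ 7.428.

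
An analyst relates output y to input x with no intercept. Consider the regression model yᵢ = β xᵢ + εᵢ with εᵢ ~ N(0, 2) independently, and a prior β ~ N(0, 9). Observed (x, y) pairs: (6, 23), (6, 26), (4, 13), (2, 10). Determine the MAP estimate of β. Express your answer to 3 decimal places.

β̂_MAP = 3.969

log p(β | y) = −Σ(yᵢ − βxᵢ)²/(2·2) − β²/(2·9) + const.
Setting the derivative to zero: Σxᵢ(yᵢ − βxᵢ)/2 − β/9 = 0, so β = Σxᵢyᵢ / (Σxᵢ² + σ²/τ²).
Σxᵢyᵢ = 6·23 + 6·26 + 4·13 + 2·10 = 366; Σxᵢ² = 92; σ²/τ² = 2/9.
β̂_MAP = 366 / (92 + 2/9) = 366/(830/9) = 1647/415 ≈ 3.969.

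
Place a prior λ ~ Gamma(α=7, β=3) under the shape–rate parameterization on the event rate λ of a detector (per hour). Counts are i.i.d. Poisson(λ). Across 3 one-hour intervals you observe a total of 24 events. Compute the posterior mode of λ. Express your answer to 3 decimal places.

Σxᵢ = 24, n = 3.
Posterior ∝ λ^6e^(−3λ) · λ^24e^(−3λ) = λ^30e^(−6λ), i.e. Gamma(shape=31, rate=6).
The mode of a Gamma(a, b) with a ≥ 1 (shape–rate) is (a−1)/b = 30/6 ≈ 5.000.

λ̂_MAP = 5.000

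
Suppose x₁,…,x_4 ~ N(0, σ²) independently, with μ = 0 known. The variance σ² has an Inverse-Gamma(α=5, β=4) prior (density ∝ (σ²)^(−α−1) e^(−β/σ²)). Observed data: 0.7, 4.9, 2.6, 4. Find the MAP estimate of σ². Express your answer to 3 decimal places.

Sum of squared deviations about the known mean: SS = (0.7−0)² + (4.9−0)² + (2.6−0)² + (4−0)² = 47.26.
The Normal likelihood contributes (σ²)^(−n/2) exp(−SS/(2σ²)), so the posterior is Inverse-Gamma(α + n/2, β + SS/2) = Inverse-Gamma(7, 27.63).
The mode of Inverse-Gamma(a, b) is b/(a+1) = 27.63/8 ≈ 3.454.

σ̂²_MAP = 3.454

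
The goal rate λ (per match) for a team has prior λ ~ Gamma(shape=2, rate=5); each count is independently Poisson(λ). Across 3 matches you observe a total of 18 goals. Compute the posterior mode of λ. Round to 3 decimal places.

Σxᵢ = 18, n = 3.
Posterior ∝ λe^(−5λ) · λ^18e^(−3λ) = λ^19e^(−8λ), i.e. Gamma(shape=20, rate=8).
The mode of a Gamma(a, b) with a ≥ 1 (shape–rate) is (a−1)/b = 19/8 ≈ 2.375.

λ̂_MAP = 2.375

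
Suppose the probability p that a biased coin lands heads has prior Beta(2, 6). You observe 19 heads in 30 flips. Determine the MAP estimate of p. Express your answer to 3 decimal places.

Prior: Beta(2, 6).
Data: 19 successes in 30 trials. The binomial likelihood contributes p^19(1−p)^11, so the posterior is Beta(2+19, 6+11) = Beta(21, 17).
For Beta(a, b) with a, b > 1 the mode is (a−1)/(a+b−2) = 20/36 ≈ 0.556.

p̂_MAP = 0.556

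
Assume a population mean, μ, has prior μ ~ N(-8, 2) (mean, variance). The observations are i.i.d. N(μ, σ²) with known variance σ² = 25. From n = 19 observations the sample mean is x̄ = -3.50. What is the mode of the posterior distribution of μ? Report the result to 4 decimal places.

n = 19, x̄ = -3.50.
For a Normal prior and Normal likelihood with known variance, the posterior is Normal; its mode equals its mean, the precision-weighted average.
Prior precision 1/σ₀² = 1/2 = 0.5; data precision n/σ² = 19/25 = 0.76.
μ̂ = (0.5·(-8) + 0.76·(-3.5)) / (0.5 + 0.76) = (-6.66)/1.26 = -37/7 ≈ -5.2857.

μ̂_MAP = -5.2857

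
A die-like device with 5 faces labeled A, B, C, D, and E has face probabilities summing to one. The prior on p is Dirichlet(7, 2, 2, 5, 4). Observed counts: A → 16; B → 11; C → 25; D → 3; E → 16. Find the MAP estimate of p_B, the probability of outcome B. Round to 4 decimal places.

MAP estimate of p_B = 0.1395

The posterior is Dirichlet(αᵢ + nᵢ) = Dirichlet(23, 13, 27, 8, 20).
For a Dirichlet(a₁,…,a_K) with all aᵢ > 1, the mode has j-th component (aⱼ − 1)/(Σaᵢ − K).
Here Σaᵢ = 91 and K = 5, so p_B = (13 − 1)/(91 − 5) = 12/86 ≈ 0.1395.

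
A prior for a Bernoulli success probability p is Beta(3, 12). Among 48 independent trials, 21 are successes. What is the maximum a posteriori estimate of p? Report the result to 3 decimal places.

p̂_MAP = 0.377

Prior: Beta(3, 12).
Data: 21 successes in 48 trials. The binomial likelihood contributes p^21(1−p)^27, so the posterior is Beta(3+21, 12+27) = Beta(24, 39).
For Beta(a, b) with a, b > 1 the mode is (a−1)/(a+b−2) = 23/61 ≈ 0.377.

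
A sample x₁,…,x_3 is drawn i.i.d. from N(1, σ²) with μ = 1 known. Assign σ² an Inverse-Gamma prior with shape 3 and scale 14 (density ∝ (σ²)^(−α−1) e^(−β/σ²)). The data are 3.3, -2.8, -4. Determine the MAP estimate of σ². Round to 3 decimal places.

Sum of squared deviations about the known mean: SS = (3.3−1)² + (-2.8−1)² + (-4−1)² = 44.73.
The Normal likelihood contributes (σ²)^(−n/2) exp(−SS/(2σ²)), so the posterior is Inverse-Gamma(α + n/2, β + SS/2) = Inverse-Gamma(4.5, 36.365).
The mode of Inverse-Gamma(a, b) is b/(a+1) = 36.365/5.5 ≈ 6.612.

σ̂²_MAP = 6.612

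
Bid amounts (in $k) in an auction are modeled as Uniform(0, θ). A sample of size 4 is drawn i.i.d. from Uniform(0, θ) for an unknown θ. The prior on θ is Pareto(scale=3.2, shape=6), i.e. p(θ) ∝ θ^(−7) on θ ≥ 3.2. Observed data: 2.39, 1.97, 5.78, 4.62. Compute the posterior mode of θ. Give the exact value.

θ̂_MAP = 5.78

The Uniform(0, θ) likelihood is θ^(−n) for θ ≥ max(xᵢ), zero otherwise. Here max(xᵢ) = 5.78.
Posterior ∝ θ^(−7) · θ^(−4) = θ^(−11) on θ ≥ max(3.2, 5.78) = 5.78.
This density is strictly decreasing in θ, so the posterior mode lies at the lower boundary of the support.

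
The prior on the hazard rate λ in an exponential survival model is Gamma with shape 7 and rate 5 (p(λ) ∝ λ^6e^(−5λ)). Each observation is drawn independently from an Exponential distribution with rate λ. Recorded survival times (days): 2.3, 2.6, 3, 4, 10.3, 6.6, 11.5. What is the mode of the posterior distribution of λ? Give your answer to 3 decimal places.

λ̂_MAP = 0.287

The Exponential(rate=λ) likelihood is ∝ λ^n e^(−λΣtᵢ). Here n = 7 and Σtᵢ = 2.3 + 2.6 + 3 + 4 + 10.3 + 6.6 + 11.5 = 40.3.
Posterior ∝ λ^6e^(−5λ) · λ^7e^(−40.3λ) = λ^13e^(−45.3λ), i.e. Gamma(14, 45.3).
Mode = (a−1)/b = 13/45.3 ≈ 0.287.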